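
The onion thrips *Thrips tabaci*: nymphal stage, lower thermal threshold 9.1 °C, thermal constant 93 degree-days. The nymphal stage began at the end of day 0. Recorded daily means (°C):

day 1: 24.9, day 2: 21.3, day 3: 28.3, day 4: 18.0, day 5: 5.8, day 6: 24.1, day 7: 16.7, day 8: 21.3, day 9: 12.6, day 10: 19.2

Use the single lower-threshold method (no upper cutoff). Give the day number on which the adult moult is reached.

day 9

Daily DD above 9.1 °C: 15.8, 12.2, 19.2, 8.9, 0.0, 15.0, 7.6, 12.2, 3.5, 10.1.
Cumulative: 15.8, 28.0, 47.2, 56.1, 56.1, 71.1, 78.7, 90.9, 94.4, 104.5.
The total first reaches 93 DD on day 9.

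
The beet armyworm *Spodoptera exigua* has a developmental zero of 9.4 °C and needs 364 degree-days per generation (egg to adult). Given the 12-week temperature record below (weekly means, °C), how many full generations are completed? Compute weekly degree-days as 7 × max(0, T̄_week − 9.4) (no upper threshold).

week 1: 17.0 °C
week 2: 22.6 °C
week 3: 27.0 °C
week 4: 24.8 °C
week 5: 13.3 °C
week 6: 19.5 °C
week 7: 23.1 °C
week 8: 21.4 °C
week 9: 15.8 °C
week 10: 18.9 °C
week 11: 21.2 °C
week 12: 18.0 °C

2 generations

Weekly DD (7 × max(0, T̄ − 9.4)): 53.2, 92.4, 123.2, 107.8, 27.3, 70.7, 95.9, 84.0, 44.8, 66.5, 82.6, 60.2.
Season total = 908.6 DD.
Complete generations = ⌊908.6 / 364⌋ = 2.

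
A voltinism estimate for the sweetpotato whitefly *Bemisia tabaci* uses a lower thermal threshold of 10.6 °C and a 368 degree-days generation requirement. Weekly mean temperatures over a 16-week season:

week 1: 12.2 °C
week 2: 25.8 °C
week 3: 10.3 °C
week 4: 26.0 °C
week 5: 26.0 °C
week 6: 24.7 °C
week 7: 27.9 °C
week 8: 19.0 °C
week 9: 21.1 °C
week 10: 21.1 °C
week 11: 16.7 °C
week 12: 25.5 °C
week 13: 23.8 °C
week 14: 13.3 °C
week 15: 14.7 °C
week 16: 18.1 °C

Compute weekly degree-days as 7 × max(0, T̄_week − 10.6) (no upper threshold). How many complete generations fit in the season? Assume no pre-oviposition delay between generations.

2 generations

Weekly DD (7 × max(0, T̄ − 10.6)): 11.2, 106.4, 0.0, 107.8, 107.8, 98.7, 121.1, 58.8, 73.5, 73.5, 42.7, 104.3, 92.4, 18.9, 28.7, 52.5.
Season total = 1098.3 DD.
Complete generations = ⌊1098.3 / 368⌋ = 2.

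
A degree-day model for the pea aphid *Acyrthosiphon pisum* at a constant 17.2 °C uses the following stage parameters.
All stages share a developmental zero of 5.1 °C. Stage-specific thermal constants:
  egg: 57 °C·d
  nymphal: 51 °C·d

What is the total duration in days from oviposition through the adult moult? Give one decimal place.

8.9 days

Daily accumulation at 17.2 °C = 17.2 − 5.1 = 12.1 DD/day.
Total K = 57 + 51 = 108 DD.
Total duration = 108 / 12.1 = 8.926 ≈ 8.9 days.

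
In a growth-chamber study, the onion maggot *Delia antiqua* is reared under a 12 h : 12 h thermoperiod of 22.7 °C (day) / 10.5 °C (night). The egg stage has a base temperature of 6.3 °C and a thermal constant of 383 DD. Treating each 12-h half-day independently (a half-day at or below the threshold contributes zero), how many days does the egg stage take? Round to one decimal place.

Day half: max(0, 22.7 − 6.3) × 0.5 = 16.4 × 0.5 = 8.20 DD.
Night half: max(0, 10.5 − 6.3) × 0.5 = 4.2 × 0.5 = 2.10 DD.
Per 24 h: 10.30 DD/day.
Duration = 383 / 10.30 = 37.184 ≈ 37.2 days.

37.2 days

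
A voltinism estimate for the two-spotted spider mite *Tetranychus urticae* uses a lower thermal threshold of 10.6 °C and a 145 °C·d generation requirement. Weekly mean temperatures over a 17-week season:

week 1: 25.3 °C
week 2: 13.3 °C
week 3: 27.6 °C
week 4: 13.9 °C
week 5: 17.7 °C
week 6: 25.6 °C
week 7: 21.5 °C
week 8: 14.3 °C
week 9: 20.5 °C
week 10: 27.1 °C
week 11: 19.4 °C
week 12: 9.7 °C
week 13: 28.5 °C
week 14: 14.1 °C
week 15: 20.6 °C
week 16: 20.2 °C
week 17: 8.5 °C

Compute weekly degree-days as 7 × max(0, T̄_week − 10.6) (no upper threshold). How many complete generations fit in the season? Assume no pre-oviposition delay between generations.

7 generations

Weekly DD (7 × max(0, T̄ − 10.6)): 102.9, 18.9, 119.0, 23.1, 49.7, 105.0, 76.3, 25.9, 69.3, 115.5, 61.6, 0.0, 125.3, 24.5, 70.0, 67.2, 0.0.
Season total = 1054.2 DD.
Complete generations = ⌊1054.2 / 145⌋ = 7.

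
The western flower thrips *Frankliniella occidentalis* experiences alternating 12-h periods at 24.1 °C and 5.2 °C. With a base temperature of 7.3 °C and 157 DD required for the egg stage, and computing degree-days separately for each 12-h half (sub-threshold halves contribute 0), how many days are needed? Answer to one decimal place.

18.7 days

Day half: max(0, 24.1 − 7.3) × 0.5 = 16.8 × 0.5 = 8.40 DD.
Night half: max(0, 5.2 − 7.3) × 0.5 = 0.0 × 0.5 = 0.00 DD.
Per 24 h: 8.40 DD/day.
Duration = 157 / 8.40 = 18.690 ≈ 18.7 days.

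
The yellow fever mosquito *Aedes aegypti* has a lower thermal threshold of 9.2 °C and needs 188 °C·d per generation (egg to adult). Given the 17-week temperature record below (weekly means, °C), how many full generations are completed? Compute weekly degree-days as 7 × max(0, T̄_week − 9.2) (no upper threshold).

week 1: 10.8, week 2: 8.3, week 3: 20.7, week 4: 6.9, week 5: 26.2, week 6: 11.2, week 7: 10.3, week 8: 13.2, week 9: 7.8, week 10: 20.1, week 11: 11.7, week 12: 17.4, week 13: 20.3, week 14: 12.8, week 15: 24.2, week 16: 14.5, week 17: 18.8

3 generations

Weekly DD (7 × max(0, T̄ − 9.2)): 11.2, 0.0, 80.5, 0.0, 119.0, 14.0, 7.7, 28.0, 0.0, 76.3, 17.5, 57.4, 77.7, 25.2, 105.0, 37.1, 67.2.
Season total = 723.8 DD.
Complete generations = ⌊723.8 / 188⌋ = 3.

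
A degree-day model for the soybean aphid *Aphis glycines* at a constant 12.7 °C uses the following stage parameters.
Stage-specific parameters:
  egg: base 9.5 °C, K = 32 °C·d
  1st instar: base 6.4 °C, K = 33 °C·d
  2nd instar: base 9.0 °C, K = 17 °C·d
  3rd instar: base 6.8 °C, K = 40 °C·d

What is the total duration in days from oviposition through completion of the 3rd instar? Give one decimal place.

26.6 days

egg: 32 / (12.7 − 9.5) = 32 / 3.2 = 10.000 d.
1st instar: 33 / (12.7 − 6.4) = 33 / 6.3 = 5.238 d.
2nd instar: 17 / (12.7 − 9.0) = 17 / 3.7 = 4.595 d.
3rd instar: 40 / (12.7 − 6.8) = 40 / 5.9 = 6.780 d.
Sum = 26.612 ≈ 26.6 days.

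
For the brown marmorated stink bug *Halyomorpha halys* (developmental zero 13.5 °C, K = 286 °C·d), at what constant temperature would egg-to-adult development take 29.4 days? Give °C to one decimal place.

23.2 °C

Required daily accumulation = 286 / 29.4 = 9.728 DD/day.
T = T_base + 9.728 = 13.5 + 9.728 = 23.228 ≈ 23.2 °C.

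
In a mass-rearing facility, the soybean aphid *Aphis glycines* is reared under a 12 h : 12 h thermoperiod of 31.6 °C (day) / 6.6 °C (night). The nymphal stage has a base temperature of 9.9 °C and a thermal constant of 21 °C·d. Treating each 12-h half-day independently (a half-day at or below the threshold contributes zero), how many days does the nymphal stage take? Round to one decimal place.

Day half: max(0, 31.6 − 9.9) × 0.5 = 21.7 × 0.5 = 10.85 DD.
Night half: max(0, 6.6 − 9.9) × 0.5 = 0.0 × 0.5 = 0.00 DD.
Per 24 h: 10.85 DD/day.
Duration = 21 / 10.85 = 1.935 ≈ 1.9 days.

1.9 days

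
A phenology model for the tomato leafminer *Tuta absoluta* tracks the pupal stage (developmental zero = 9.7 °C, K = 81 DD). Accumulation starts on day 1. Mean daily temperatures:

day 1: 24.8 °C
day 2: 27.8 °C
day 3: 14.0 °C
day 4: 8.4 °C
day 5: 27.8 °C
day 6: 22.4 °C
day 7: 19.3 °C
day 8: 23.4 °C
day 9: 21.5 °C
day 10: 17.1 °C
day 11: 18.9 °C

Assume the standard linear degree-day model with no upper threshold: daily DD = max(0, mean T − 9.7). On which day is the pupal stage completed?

day 8

Daily DD above 9.7 °C: 15.1, 18.1, 4.3, 0.0, 18.1, 12.7, 9.6, 13.7, 11.8, 7.4, 9.2.
Cumulative: 15.1, 33.2, 37.5, 37.5, 55.6, 68.3, 77.9, 91.6, 103.4, 110.8, 120.0.
The total first reaches 81 DD on day 8.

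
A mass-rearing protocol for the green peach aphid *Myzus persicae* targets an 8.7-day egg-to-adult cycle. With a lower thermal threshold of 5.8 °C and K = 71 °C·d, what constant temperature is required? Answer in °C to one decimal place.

Required daily accumulation = 71 / 8.7 = 8.161 DD/day.
T = T_base + 8.161 = 5.8 + 8.161 = 13.961 ≈ 14.0 °C.

14.0 °C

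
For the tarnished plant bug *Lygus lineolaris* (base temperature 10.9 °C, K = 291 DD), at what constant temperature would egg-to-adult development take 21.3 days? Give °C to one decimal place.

24.6 °C

Required daily accumulation = 291 / 21.3 = 13.662 DD/day.
T = T_base + 13.662 = 10.9 + 13.662 = 24.562 ≈ 24.6 °C.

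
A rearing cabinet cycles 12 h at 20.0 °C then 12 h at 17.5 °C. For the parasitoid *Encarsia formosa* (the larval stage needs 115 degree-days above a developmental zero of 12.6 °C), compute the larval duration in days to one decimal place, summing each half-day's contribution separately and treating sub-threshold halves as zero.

18.7 days

Day half: max(0, 20.0 − 12.6) × 0.5 = 7.4 × 0.5 = 3.70 DD.
Night half: max(0, 17.5 − 12.6) × 0.5 = 4.9 × 0.5 = 2.45 DD.
Per 24 h: 6.15 DD/day.
Duration = 115 / 6.15 = 18.699 ≈ 18.7 days.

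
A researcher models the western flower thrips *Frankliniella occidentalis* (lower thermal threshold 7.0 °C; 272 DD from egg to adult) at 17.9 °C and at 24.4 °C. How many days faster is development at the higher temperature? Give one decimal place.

9.3 days

At 17.9 °C: 272 / (17.9 − 7.0) = 272 / 10.9 = 24.954 d.
At 24.4 °C: 272 / (24.4 − 7.0) = 272 / 17.4 = 15.632 d.
Difference = |24.954 − 15.632| = 9.322 ≈ 9.3 days.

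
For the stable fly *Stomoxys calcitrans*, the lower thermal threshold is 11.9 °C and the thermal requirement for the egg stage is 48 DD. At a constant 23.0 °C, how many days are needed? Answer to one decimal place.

4.3 days

Daily accumulation = 23.0 − 11.9 = 11.1 DD/day.
Duration = 48 / 11.1 = 4.324 ≈ 4.3 days.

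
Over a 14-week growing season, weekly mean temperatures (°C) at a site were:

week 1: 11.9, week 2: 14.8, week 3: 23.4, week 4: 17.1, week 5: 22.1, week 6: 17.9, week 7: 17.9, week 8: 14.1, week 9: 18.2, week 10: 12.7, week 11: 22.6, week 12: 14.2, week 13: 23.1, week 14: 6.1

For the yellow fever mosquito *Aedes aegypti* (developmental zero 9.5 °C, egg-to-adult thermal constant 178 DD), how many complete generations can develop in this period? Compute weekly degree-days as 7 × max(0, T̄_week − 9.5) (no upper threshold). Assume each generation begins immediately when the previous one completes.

4 generations

Weekly DD (7 × max(0, T̄ − 9.5)): 16.8, 37.1, 97.3, 53.2, 88.2, 58.8, 58.8, 32.2, 60.9, 22.4, 91.7, 32.9, 95.2, 0.0.
Season total = 745.5 DD.
Complete generations = ⌊745.5 / 178⌋ = 4.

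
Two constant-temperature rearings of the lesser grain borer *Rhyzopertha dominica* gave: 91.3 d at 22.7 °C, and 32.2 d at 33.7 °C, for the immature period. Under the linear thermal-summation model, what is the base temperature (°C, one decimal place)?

Linear rate model ⇒ the product D·(T − T_b) is constant across temperatures.
91.3·(22.7 − T_b) = 32.2·(33.7 − T_b)
T_b = (91.3·22.7 − 32.2·33.7) / (91.3 − 32.2) = 987.37 / 59.1 = 16.707 °C ≈ 16.7 °C.

16.7 °C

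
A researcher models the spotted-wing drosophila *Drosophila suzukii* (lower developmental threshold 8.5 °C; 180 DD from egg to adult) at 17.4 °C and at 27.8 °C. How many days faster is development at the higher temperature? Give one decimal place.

At 17.4 °C: 180 / (17.4 − 8.5) = 180 / 8.9 = 20.225 d.
At 27.8 °C: 180 / (27.8 − 8.5) = 180 / 19.3 = 9.326 d.
Difference = |20.225 − 9.326| = 10.898 ≈ 10.9 days.

10.9 days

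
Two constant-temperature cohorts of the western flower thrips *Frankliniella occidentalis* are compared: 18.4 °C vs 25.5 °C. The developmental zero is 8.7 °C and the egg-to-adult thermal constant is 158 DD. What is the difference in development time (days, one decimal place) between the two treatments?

At 18.4 °C: 158 / (18.4 − 8.7) = 158 / 9.7 = 16.289 d.
At 25.5 °C: 158 / (25.5 − 8.7) = 158 / 16.8 = 9.405 d.
Difference = |16.289 − 9.405| = 6.884 ≈ 6.9 days.

6.9 days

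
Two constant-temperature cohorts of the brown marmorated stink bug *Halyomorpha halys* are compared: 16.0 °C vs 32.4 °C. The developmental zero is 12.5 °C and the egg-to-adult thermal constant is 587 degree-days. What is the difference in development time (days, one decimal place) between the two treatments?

At 16.0 °C: 587 / (16.0 − 12.5) = 587 / 3.5 = 167.714 d.
At 32.4 °C: 587 / (32.4 − 12.5) = 587 / 19.9 = 29.497 d.
Difference = |167.714 − 29.497| = 138.217 ≈ 138.2 days.

138.2 days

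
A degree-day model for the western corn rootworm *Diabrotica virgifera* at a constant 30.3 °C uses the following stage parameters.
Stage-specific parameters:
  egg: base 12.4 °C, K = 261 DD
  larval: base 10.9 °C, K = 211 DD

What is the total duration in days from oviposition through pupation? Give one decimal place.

25.5 days

egg: 261 / (30.3 − 12.4) = 261 / 17.9 = 14.581 d.
larval: 211 / (30.3 − 10.9) = 211 / 19.4 = 10.876 d.
Sum = 25.457 ≈ 25.5 days.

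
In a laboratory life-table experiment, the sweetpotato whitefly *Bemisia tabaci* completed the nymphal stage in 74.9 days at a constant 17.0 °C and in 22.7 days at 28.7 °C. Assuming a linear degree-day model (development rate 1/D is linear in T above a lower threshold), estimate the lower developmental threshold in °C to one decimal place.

11.9 °C

Under the model K = D·(T − T_b), so D₁·(T₁ − T_b) = D₂·(T₂ − T_b).
74.9·(17.0 − T_b) = 22.7·(28.7 − T_b)
T_b = (74.9·17.0 − 22.7·28.7) / (74.9 − 22.7) = 621.81 / 52.2 = 11.912 °C ≈ 11.9 °C.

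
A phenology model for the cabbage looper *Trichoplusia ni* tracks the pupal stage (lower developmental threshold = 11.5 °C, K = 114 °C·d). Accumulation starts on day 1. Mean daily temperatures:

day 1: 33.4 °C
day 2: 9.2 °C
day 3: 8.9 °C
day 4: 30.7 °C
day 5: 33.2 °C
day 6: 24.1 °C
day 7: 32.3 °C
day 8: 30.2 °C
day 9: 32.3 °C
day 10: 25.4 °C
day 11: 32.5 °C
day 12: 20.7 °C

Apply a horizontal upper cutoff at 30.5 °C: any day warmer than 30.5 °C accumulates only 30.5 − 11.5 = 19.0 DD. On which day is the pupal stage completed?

day 9

Daily DD above 11.5 °C (capped at 19.0): 19.0, 0.0, 0.0, 19.0, 19.0, 12.6, 19.0, 18.7, 19.0, 13.9, 19.0, 9.2.
Cumulative: 19.0, 19.0, 19.0, 38.0, 57.0, 69.6, 88.6, 107.3, 126.3, 140.2, 159.2, 168.4.
The total first reaches 114 DD on day 9.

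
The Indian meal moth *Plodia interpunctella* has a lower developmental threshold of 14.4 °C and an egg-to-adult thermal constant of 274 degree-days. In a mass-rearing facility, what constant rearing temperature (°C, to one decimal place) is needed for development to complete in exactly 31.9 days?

Required daily accumulation = 274 / 31.9 = 8.589 DD/day.
T = T_base + 8.589 = 14.4 + 8.589 = 22.989 ≈ 23.0 °C.

23.0 °C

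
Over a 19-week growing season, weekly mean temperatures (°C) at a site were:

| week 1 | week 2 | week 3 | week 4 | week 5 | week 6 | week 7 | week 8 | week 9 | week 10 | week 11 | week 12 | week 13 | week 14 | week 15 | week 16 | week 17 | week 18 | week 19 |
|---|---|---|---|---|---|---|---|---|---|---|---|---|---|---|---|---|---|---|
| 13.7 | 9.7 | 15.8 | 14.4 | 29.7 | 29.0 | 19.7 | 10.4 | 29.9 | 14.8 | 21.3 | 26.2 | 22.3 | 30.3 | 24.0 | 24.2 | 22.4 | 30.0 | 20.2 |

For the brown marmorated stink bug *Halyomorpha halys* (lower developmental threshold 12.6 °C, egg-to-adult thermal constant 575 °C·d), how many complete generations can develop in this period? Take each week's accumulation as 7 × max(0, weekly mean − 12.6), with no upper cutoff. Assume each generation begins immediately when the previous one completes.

2 generations

Weekly DD (7 × max(0, T̄ − 12.6)): 7.7, 0.0, 22.4, 12.6, 119.7, 114.8, 49.7, 0.0, 121.1, 15.4, 60.9, 95.2, 67.9, 123.9, 79.8, 81.2, 68.6, 121.8, 53.2.
Season total = 1215.9 DD.
Complete generations = ⌊1215.9 / 575⌋ = 2.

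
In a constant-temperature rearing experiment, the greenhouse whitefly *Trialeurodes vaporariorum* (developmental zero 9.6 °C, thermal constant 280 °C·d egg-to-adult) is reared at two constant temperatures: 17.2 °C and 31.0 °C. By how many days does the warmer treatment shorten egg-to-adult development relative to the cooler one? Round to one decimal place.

At 17.2 °C: 280 / (17.2 − 9.6) = 280 / 7.6 = 36.842 d.
At 31.0 °C: 280 / (31.0 − 9.6) = 280 / 21.4 = 13.084 d.
Difference = |36.842 − 13.084| = 23.758 ≈ 23.8 days.

23.8 days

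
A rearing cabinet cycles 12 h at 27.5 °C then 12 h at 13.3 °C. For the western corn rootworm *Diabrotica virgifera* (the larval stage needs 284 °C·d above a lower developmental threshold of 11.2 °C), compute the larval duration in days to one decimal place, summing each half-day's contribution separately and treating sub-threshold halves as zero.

30.9 days

Day half: max(0, 27.5 − 11.2) × 0.5 = 16.3 × 0.5 = 8.15 DD.
Night half: max(0, 13.3 − 11.2) × 0.5 = 2.1 × 0.5 = 1.05 DD.
Per 24 h: 9.20 DD/day.
Duration = 284 / 9.20 = 30.870 ≈ 30.9 days.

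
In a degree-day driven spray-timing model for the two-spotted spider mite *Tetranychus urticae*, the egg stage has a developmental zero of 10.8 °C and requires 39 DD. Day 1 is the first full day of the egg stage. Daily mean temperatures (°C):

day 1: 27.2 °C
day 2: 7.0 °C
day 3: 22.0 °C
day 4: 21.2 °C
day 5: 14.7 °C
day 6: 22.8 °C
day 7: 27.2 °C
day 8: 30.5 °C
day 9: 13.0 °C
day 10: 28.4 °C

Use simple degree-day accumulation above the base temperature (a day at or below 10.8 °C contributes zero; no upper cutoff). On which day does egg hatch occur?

Daily DD above 10.8 °C: 16.4, 0.0, 11.2, 10.4, 3.9, 12.0, 16.4, 19.7, 2.2, 17.6.
Cumulative: 16.4, 16.4, 27.6, 38.0, 41.9, 53.9, 70.3, 90.0, 92.2, 109.8.
The total first reaches 39 DD on day 5.

day 5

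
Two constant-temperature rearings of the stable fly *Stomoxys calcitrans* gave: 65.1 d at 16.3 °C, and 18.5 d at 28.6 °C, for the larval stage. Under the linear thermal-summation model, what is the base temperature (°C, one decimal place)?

Linear rate model ⇒ the product D·(T − T_b) is constant across temperatures.
65.1·(16.3 − T_b) = 18.5·(28.6 − T_b)
T_b = (65.1·16.3 − 18.5·28.6) / (65.1 − 18.5) = 532.03 / 46.6 = 11.417 °C ≈ 11.4 °C.

11.4 °C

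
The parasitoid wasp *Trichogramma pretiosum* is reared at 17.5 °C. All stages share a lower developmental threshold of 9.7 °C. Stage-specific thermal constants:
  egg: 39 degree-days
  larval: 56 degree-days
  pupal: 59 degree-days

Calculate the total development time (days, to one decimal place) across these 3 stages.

19.7 days

Daily accumulation at 17.5 °C = 17.5 − 9.7 = 7.8 DD/day.
Total K = 39 + 56 + 59 = 154 DD.
Total duration = 154 / 7.8 = 19.744 ≈ 19.7 days.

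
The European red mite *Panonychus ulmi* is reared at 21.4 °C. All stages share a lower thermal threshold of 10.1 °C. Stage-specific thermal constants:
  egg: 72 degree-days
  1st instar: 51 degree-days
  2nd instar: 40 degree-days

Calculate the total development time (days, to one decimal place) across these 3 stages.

14.4 days

Daily accumulation at 21.4 °C = 21.4 − 10.1 = 11.3 DD/day.
Total K = 72 + 51 + 40 = 163 DD.
Total duration = 163 / 11.3 = 14.425 ≈ 14.4 days.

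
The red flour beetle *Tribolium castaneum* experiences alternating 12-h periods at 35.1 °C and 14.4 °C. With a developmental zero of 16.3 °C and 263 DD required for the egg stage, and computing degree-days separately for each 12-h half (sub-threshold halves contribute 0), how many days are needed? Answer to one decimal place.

28.0 days

Day half: max(0, 35.1 − 16.3) × 0.5 = 18.8 × 0.5 = 9.40 DD.
Night half: max(0, 14.4 − 16.3) × 0.5 = 0.0 × 0.5 = 0.00 DD.
Per 24 h: 9.40 DD/day.
Duration = 263 / 9.40 = 27.979 ≈ 28.0 days.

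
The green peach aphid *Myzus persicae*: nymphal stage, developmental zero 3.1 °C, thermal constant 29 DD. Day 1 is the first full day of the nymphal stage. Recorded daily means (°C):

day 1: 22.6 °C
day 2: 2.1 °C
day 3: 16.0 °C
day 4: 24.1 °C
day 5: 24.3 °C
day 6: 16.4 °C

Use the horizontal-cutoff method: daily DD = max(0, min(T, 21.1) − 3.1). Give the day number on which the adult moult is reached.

day 3

Daily DD above 3.1 °C (capped at 18.0): 18.0, 0.0, 12.9, 18.0, 18.0, 13.3.
Cumulative: 18.0, 18.0, 30.9, 48.9, 66.9, 80.2.
The total first reaches 29 DD on day 3.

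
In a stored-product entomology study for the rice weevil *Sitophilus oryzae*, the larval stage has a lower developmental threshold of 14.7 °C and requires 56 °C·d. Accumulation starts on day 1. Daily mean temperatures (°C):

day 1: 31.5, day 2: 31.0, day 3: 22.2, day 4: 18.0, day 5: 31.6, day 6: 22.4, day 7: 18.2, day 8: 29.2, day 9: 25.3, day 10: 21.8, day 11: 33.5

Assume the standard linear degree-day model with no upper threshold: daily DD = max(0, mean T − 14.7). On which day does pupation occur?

day 5

Daily DD above 14.7 °C: 16.8, 16.3, 7.5, 3.3, 16.9, 7.7, 3.5, 14.5, 10.6, 7.1, 18.8.
Cumulative: 16.8, 33.1, 40.6, 43.9, 60.8, 68.5, 72.0, 86.5, 97.1, 104.2, 123.0.
The total first reaches 56 DD on day 5.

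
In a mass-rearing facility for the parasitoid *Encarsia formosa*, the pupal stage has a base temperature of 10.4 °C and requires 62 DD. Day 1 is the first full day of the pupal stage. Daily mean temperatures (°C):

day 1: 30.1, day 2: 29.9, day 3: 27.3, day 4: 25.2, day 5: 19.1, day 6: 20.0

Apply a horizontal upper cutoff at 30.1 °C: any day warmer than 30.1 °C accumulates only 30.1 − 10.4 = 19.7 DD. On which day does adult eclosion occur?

Daily DD above 10.4 °C (capped at 19.7): 19.7, 19.5, 16.9, 14.8, 8.7, 9.6.
Cumulative: 19.7, 39.2, 56.1, 70.9, 79.6, 89.2.
The total first reaches 62 DD on day 4.

day 4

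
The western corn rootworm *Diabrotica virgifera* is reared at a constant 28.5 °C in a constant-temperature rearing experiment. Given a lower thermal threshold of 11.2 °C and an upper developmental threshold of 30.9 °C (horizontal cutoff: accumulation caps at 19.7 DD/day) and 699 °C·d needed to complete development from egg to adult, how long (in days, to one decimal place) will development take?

Daily accumulation = 28.5 − 11.2 = 17.3 DD/day.
Duration = 699 / 17.3 = 40.405 ≈ 40.4 days.

40.4 days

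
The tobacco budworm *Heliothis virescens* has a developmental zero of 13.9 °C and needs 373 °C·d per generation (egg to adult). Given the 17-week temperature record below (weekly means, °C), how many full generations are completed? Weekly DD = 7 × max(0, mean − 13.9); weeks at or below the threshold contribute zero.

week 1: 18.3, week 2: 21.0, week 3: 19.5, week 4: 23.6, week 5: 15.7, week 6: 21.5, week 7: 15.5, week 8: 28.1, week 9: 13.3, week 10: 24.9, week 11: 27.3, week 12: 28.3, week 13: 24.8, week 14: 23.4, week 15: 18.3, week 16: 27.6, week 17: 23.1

Weekly DD (7 × max(0, T̄ − 13.9)): 30.8, 49.7, 39.2, 67.9, 12.6, 53.2, 11.2, 99.4, 0.0, 77.0, 93.8, 100.8, 76.3, 66.5, 30.8, 95.9, 64.4.
Season total = 969.5 DD.
Complete generations = ⌊969.5 / 373⌋ = 2.

2 generations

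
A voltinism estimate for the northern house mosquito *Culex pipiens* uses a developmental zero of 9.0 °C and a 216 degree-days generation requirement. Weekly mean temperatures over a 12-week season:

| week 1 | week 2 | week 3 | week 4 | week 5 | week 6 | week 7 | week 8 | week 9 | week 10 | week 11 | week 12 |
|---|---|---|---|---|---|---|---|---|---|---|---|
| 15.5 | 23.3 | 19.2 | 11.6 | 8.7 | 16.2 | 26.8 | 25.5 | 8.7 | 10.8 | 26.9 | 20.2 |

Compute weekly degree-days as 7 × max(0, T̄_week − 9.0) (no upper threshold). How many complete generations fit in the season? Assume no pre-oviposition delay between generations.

Weekly DD (7 × max(0, T̄ − 9.0)): 45.5, 100.1, 71.4, 18.2, 0.0, 50.4, 124.6, 115.5, 0.0, 12.6, 125.3, 78.4.
Season total = 742.0 DD.
Complete generations = ⌊742.0 / 216⌋ = 3.

3 generations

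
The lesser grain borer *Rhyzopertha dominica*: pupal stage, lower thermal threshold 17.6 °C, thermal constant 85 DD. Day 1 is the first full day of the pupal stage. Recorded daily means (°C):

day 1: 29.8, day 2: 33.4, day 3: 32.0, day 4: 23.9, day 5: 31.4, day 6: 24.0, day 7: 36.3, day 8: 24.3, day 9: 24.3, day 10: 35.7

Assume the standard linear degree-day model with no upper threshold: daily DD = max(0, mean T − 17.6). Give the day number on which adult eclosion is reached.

Daily DD above 17.6 °C: 12.2, 15.8, 14.4, 6.3, 13.8, 6.4, 18.7, 6.7, 6.7, 18.1.
Cumulative: 12.2, 28.0, 42.4, 48.7, 62.5, 68.9, 87.6, 94.3, 101.0, 119.1.
The total first reaches 85 DD on day 7.

day 7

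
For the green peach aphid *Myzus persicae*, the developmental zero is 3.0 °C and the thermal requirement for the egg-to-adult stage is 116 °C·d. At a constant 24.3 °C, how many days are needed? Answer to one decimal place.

5.4 days

Daily accumulation = 24.3 − 3.0 = 21.3 DD/day.
Duration = 116 / 21.3 = 5.446 ≈ 5.4 days.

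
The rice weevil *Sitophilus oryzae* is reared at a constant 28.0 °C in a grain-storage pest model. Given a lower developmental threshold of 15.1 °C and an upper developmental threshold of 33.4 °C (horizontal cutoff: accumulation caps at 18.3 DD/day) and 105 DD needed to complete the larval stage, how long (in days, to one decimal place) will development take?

8.1 days

Daily accumulation = 28.0 − 15.1 = 12.9 DD/day.
Duration = 105 / 12.9 = 8.140 ≈ 8.1 days.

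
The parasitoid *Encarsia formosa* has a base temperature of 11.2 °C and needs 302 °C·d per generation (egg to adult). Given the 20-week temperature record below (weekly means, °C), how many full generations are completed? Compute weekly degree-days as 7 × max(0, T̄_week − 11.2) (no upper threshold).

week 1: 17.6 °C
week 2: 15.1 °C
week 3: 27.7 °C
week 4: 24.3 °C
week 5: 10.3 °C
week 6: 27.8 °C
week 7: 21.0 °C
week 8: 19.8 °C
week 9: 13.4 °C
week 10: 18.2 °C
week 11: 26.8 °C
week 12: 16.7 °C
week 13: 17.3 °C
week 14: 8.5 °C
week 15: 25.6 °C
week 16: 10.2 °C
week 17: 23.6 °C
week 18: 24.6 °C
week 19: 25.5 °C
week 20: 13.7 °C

3 generations

Weekly DD (7 × max(0, T̄ − 11.2)): 44.8, 27.3, 115.5, 91.7, 0.0, 116.2, 68.6, 60.2, 15.4, 49.0, 109.2, 38.5, 42.7, 0.0, 100.8, 0.0, 86.8, 93.8, 100.1, 17.5.
Season total = 1178.1 DD.
Complete generations = ⌊1178.1 / 302⌋ = 3.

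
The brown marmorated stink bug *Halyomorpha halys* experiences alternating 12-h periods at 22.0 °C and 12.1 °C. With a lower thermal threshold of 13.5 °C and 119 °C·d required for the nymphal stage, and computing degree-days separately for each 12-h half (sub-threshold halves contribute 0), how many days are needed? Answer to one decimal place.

28.0 days

Day half: max(0, 22.0 − 13.5) × 0.5 = 8.5 × 0.5 = 4.25 DD.
Night half: max(0, 12.1 − 13.5) × 0.5 = 0.0 × 0.5 = 0.00 DD.
Per 24 h: 4.25 DD/day.
Duration = 119 / 4.25 = 28.000 ≈ 28.0 days.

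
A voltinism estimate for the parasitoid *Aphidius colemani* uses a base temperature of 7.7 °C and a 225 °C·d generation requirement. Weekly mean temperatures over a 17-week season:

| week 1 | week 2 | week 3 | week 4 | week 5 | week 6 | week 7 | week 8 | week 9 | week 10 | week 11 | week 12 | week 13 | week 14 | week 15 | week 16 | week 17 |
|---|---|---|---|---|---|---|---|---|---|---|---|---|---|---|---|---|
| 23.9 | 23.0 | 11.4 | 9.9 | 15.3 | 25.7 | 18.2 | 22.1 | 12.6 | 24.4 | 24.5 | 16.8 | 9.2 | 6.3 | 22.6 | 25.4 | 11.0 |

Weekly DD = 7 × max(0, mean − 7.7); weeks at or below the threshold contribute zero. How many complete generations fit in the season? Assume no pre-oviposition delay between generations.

5 generations

Weekly DD (7 × max(0, T̄ − 7.7)): 113.4, 107.1, 25.9, 15.4, 53.2, 126.0, 73.5, 100.8, 34.3, 116.9, 117.6, 63.7, 10.5, 0.0, 104.3, 123.9, 23.1.
Season total = 1209.6 DD.
Complete generations = ⌊1209.6 / 225⌋ = 5.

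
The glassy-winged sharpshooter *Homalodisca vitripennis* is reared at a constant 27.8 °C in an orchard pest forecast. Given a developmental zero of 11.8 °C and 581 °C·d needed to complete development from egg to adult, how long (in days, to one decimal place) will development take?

36.3 days

Daily accumulation = 27.8 − 11.8 = 16.0 DD/day.
Duration = 581 / 16.0 = 36.312 ≈ 36.3 days.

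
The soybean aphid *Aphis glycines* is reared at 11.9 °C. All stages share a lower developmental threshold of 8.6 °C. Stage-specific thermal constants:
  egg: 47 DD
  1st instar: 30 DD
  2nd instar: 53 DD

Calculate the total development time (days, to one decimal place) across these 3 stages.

39.4 days

Daily accumulation at 11.9 °C = 11.9 − 8.6 = 3.3 DD/day.
Total K = 47 + 30 + 53 = 130 DD.
Total duration = 130 / 3.3 = 39.394 ≈ 39.4 days.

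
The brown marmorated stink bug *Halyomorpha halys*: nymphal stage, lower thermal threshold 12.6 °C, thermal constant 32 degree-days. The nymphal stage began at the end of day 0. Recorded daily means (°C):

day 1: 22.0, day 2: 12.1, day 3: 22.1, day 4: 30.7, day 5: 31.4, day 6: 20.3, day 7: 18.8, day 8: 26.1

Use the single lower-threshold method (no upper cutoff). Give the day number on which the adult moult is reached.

day 4

Daily DD above 12.6 °C: 9.4, 0.0, 9.5, 18.1, 18.8, 7.7, 6.2, 13.5.
Cumulative: 9.4, 9.4, 18.9, 37.0, 55.8, 63.5, 69.7, 83.2.
The total first reaches 32 DD on day 4.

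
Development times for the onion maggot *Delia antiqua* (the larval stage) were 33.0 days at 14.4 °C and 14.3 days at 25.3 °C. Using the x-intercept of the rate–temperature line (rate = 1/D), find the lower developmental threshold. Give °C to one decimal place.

Equal thermal constants: D₁(T₁ − T_b) = D₂(T₂ − T_b).
33.0·(14.4 − T_b) = 14.3·(25.3 − T_b)
T_b = (33.0·14.4 − 14.3·25.3) / (33.0 − 14.3) = 113.41 / 18.7 = 6.065 °C ≈ 6.1 °C.

6.1 °C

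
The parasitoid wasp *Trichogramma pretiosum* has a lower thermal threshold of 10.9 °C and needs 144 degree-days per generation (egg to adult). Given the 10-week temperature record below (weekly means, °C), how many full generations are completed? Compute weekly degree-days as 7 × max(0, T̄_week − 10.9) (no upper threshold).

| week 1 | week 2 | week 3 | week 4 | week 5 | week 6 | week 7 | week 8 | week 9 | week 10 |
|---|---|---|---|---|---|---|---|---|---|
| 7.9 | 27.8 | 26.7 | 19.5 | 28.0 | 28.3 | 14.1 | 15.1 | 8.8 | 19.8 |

Weekly DD (7 × max(0, T̄ − 10.9)): 0.0, 118.3, 110.6, 60.2, 119.7, 121.8, 22.4, 29.4, 0.0, 62.3.
Season total = 644.7 DD.
Complete generations = ⌊644.7 / 144⌋ = 4.

4 generations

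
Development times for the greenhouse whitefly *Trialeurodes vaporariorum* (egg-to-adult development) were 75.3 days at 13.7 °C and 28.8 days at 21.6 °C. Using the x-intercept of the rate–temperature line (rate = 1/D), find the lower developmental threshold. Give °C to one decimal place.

8.8 °C

Equal thermal constants: D₁(T₁ − T_b) = D₂(T₂ − T_b).
75.3·(13.7 − T_b) = 28.8·(21.6 − T_b)
T_b = (75.3·13.7 − 28.8·21.6) / (75.3 − 28.8) = 409.53 / 46.5 = 8.807 °C ≈ 8.8 °C.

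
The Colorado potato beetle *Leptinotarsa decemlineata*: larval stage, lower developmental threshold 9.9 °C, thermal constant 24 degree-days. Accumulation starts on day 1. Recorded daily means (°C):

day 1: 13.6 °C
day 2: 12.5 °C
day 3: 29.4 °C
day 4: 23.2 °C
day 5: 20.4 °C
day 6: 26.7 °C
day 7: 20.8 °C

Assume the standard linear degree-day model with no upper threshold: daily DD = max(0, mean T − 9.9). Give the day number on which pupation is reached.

day 3

Daily DD above 9.9 °C: 3.7, 2.6, 19.5, 13.3, 10.5, 16.8, 10.9.
Cumulative: 3.7, 6.3, 25.8, 39.1, 49.6, 66.4, 77.3.
The total first reaches 24 DD on day 3.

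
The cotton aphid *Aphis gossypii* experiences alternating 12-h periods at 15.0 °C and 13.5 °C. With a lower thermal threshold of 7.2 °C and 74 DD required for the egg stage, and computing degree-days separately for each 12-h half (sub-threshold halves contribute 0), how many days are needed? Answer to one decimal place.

Day half: max(0, 15.0 − 7.2) × 0.5 = 7.8 × 0.5 = 3.90 DD.
Night half: max(0, 13.5 − 7.2) × 0.5 = 6.3 × 0.5 = 3.15 DD.
Per 24 h: 7.05 DD/day.
Duration = 74 / 7.05 = 10.496 ≈ 10.5 days.

10.5 days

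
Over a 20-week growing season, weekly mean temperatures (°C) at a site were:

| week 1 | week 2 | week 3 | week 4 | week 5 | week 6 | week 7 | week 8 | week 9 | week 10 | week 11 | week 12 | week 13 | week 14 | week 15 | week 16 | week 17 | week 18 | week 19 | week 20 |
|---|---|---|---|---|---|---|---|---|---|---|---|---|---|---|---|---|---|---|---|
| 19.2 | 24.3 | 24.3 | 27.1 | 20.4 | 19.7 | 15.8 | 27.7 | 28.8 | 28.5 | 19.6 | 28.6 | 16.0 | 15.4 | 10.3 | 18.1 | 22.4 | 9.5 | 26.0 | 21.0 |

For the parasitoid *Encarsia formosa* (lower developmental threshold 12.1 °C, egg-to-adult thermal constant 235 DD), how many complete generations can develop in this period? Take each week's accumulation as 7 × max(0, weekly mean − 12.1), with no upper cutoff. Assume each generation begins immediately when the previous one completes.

Weekly DD (7 × max(0, T̄ − 12.1)): 49.7, 85.4, 85.4, 105.0, 58.1, 53.2, 25.9, 109.2, 116.9, 114.8, 52.5, 115.5, 27.3, 23.1, 0.0, 42.0, 72.1, 0.0, 97.3, 62.3.
Season total = 1295.7 DD.
Complete generations = ⌊1295.7 / 235⌋ = 5.

5 generations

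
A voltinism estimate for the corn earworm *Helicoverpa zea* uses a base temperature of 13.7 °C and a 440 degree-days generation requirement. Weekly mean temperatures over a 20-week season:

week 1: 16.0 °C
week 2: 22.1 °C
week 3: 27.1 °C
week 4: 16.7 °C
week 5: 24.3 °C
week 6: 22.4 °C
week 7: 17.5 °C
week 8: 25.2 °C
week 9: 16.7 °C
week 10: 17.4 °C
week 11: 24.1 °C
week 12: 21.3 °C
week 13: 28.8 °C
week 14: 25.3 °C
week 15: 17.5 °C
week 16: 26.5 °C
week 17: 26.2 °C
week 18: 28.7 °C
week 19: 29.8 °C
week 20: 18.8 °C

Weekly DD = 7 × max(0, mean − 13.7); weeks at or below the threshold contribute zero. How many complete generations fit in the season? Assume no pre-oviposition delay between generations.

2 generations

Weekly DD (7 × max(0, T̄ − 13.7)): 16.1, 58.8, 93.8, 21.0, 74.2, 60.9, 26.6, 80.5, 21.0, 25.9, 72.8, 53.2, 105.7, 81.2, 26.6, 89.6, 87.5, 105.0, 112.7, 35.7.
Season total = 1248.8 DD.
Complete generations = ⌊1248.8 / 440⌋ = 2.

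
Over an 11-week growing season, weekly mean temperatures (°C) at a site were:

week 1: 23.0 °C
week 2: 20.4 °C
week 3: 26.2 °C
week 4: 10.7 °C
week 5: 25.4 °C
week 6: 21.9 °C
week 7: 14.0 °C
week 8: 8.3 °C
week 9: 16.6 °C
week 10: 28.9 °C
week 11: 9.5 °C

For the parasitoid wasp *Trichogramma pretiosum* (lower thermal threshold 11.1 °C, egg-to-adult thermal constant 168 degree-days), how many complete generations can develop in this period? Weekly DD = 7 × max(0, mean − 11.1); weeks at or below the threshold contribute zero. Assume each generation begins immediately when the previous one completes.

3 generations

Weekly DD (7 × max(0, T̄ − 11.1)): 83.3, 65.1, 105.7, 0.0, 100.1, 75.6, 20.3, 0.0, 38.5, 124.6, 0.0.
Season total = 613.2 DD.
Complete generations = ⌊613.2 / 168⌋ = 3.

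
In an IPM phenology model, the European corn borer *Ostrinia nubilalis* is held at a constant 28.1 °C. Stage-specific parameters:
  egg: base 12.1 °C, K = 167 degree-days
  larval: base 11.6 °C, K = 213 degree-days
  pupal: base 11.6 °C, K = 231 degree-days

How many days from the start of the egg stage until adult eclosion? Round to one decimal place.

egg: 167 / (28.1 − 12.1) = 167 / 16.0 = 10.438 d.
larval: 213 / (28.1 − 11.6) = 213 / 16.5 = 12.909 d.
pupal: 231 / (28.1 − 11.6) = 231 / 16.5 = 14.000 d.
Sum = 37.347 ≈ 37.3 days.

37.3 days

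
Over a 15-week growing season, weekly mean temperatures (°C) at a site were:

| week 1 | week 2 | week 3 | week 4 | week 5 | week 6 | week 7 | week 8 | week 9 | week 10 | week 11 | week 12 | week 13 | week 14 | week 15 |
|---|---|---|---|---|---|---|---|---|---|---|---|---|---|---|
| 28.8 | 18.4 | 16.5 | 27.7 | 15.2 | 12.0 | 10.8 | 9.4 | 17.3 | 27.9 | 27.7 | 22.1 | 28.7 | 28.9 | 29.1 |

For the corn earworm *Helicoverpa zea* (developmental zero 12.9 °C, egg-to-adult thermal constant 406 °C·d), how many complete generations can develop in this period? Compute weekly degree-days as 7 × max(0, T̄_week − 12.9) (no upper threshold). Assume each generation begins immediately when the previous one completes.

Weekly DD (7 × max(0, T̄ − 12.9)): 111.3, 38.5, 25.2, 103.6, 16.1, 0.0, 0.0, 0.0, 30.8, 105.0, 103.6, 64.4, 110.6, 112.0, 113.4.
Season total = 934.5 DD.
Complete generations = ⌊934.5 / 406⌋ = 2.

2 generations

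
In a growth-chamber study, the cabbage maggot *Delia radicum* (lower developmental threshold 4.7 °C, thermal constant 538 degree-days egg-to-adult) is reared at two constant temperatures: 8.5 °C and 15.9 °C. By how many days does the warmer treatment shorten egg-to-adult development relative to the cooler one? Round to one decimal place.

At 8.5 °C: 538 / (8.5 − 4.7) = 538 / 3.8 = 141.579 d.
At 15.9 °C: 538 / (15.9 − 4.7) = 538 / 11.2 = 48.036 d.
Difference = |141.579 − 48.036| = 93.543 ≈ 93.5 days.

93.5 days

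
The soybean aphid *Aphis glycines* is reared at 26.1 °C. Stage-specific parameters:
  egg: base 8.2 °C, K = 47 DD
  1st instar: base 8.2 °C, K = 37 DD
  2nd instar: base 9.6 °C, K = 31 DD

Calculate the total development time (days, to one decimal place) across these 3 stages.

6.6 days

egg: 47 / (26.1 − 8.2) = 47 / 17.9 = 2.626 d.
1st instar: 37 / (26.1 − 8.2) = 37 / 17.9 = 2.067 d.
2nd instar: 31 / (26.1 − 9.6) = 31 / 16.5 = 1.879 d.
Sum = 6.572 ≈ 6.6 days.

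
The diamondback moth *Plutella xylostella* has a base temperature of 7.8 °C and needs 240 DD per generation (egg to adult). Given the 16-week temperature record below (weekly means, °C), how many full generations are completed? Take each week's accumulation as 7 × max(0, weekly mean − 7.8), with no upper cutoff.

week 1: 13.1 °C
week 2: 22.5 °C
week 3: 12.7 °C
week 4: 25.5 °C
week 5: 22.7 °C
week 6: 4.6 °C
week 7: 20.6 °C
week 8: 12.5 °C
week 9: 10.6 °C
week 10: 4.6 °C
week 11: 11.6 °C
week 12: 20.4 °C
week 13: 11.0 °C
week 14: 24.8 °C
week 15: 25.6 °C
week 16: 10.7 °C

3 generations

Weekly DD (7 × max(0, T̄ − 7.8)): 37.1, 102.9, 34.3, 123.9, 104.3, 0.0, 89.6, 32.9, 19.6, 0.0, 26.6, 88.2, 22.4, 119.0, 124.6, 20.3.
Season total = 945.7 DD.
Complete generations = ⌊945.7 / 240⌋ = 3.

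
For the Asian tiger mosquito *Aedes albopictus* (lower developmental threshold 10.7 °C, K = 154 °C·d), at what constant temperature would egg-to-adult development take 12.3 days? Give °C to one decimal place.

Required daily accumulation = 154 / 12.3 = 12.520 DD/day.
T = T_base + 12.520 = 10.7 + 12.520 = 23.220 ≈ 23.2 °C.

23.2 °C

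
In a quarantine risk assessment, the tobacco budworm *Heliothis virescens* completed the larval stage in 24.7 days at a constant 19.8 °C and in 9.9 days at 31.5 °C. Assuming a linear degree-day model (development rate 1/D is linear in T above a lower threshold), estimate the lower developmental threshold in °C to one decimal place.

Under the model K = D·(T − T_b), so D₁·(T₁ − T_b) = D₂·(T₂ − T_b).
24.7·(19.8 − T_b) = 9.9·(31.5 − T_b)
T_b = (24.7·19.8 − 9.9·31.5) / (24.7 − 9.9) = 177.21 / 14.8 = 11.974 °C ≈ 12.0 °C.

12.0 °C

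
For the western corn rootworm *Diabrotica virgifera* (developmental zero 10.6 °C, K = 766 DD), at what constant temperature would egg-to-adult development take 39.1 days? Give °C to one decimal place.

Required daily accumulation = 766 / 39.1 = 19.591 DD/day.
T = T_base + 19.591 = 10.6 + 19.591 = 30.191 ≈ 30.2 °C.

30.2 °C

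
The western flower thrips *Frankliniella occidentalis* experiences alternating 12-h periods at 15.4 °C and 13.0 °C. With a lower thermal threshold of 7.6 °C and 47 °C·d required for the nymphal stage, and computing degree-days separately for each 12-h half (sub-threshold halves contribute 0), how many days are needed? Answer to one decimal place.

Day half: max(0, 15.4 − 7.6) × 0.5 = 7.8 × 0.5 = 3.90 DD.
Night half: max(0, 13.0 − 7.6) × 0.5 = 5.4 × 0.5 = 2.70 DD.
Per 24 h: 6.60 DD/day.
Duration = 47 / 6.60 = 7.121 ≈ 7.1 days.

7.1 days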